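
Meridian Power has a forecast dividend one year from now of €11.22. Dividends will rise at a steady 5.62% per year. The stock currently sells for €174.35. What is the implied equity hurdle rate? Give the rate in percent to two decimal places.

Rearranging the constant-growth DDM: r = D₁/P₀ + g.
r = 11.2200 / 174.35 + 0.0562 = 0.06435 + 0.0562 = 0.12055

12.06%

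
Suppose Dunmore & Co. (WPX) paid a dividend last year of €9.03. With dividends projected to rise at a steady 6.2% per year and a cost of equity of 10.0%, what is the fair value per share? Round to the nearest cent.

Gordon growth model: P₀ = D₁/(r − g). D₁ = 9.03 × (1 + 0.062) = 9.5899.
P₀ = 9.5899 / (0.1 − 0.062) = 9.5899 / 0.038 = 252.3647

€252.36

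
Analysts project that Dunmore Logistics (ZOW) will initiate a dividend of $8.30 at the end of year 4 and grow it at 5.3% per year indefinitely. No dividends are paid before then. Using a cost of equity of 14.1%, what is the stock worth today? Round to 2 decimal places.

Deferred-dividend DDM. At t=3 the remaining stream is a growing perpetuity with first payment D_4 = 8.30.
V_3 = D_4/(r−g) = 8.30/(0.141−0.053) = 94.3182
P₀ = V_3/(1+r)^3 = 94.3182/(1+0.141)^3 = 63.4948

$63.49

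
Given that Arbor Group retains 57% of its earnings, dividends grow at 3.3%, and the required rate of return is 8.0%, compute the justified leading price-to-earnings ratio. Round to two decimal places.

Payout ratio b = 1 − 0.57 = 0.43.
Justified leading P/E = b/(r−g) = 0.43/(0.08−0.033) = 9.1489

9.15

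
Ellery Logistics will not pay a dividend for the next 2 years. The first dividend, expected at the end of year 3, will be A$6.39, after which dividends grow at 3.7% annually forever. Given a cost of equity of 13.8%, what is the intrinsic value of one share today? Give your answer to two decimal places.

A$48.85

Deferred-dividend DDM. At t=2 the remaining stream is a growing perpetuity with first payment D_3 = 6.39.
V_2 = D_3/(r−g) = 6.39/(0.138−0.037) = 63.2673
P₀ = V_2/(1+r)^2 = 63.2673/(1+0.138)^2 = 48.8534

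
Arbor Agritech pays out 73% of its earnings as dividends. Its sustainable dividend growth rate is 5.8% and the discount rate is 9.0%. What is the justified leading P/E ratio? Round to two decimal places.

Justified leading P/E = b/(r−g) = 0.73/(0.09−0.058) = 22.8125

22.81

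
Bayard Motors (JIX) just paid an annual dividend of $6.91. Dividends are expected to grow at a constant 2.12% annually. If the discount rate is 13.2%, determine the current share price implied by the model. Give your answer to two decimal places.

Gordon growth model: P₀ = D₁/(r − g). D₁ = 6.91 × (1 + 0.0212) = 7.0565.
P₀ = 7.0565 / (0.132 − 0.0212) = 7.0565 / 0.1108 = 63.6868

$63.69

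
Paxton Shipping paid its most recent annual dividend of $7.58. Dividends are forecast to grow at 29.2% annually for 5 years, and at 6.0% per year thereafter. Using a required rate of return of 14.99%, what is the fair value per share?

$214.53

Two-stage DDM. Project D₁…D_5 at 0.292, terminal growth 0.06, discount at r = 0.1499.
D_1 = 9.7934
D_2 = 12.6530
D_3 = 16.3477
D_4 = 21.1212
D_5 = 27.2886
Terminal value at t=5: TV = D_6/(r−g) = 28.9260/(0.1499−0.06) = 321.7570
P₀ = 9.7934/(1+0.1499)^1 + 12.6530/(1+0.1499)^2 + 16.3477/(1+0.1499)^3 + 21.1212/(1+0.1499)^4 + 27.2886/(1+0.1499)^5 + 321.7570/(1+0.1499)^5 = 214.5307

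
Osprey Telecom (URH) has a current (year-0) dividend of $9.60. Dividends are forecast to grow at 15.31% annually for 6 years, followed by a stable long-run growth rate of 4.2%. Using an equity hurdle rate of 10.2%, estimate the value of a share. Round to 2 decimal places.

$286.53

Two-stage DDM. Project D₁…D_6 at 0.1531, terminal growth 0.042, discount at r = 0.102.
D_1 = 11.0698
D_2 = 12.7645
D_3 = 14.7188
D_4 = 16.9722
D_5 = 19.5707
D_6 = 22.5670
Terminal value at t=6: TV = D_7/(r−g) = 23.5148/(0.102−0.042) = 391.9129
P₀ = 11.0698/(1+0.102)^1 + 12.7645/(1+0.102)^2 + 14.7188/(1+0.102)^3 + 16.9722/(1+0.102)^4 + 19.5707/(1+0.102)^5 + 22.5670/(1+0.102)^6 + 391.9129/(1+0.102)^6 = 286.5317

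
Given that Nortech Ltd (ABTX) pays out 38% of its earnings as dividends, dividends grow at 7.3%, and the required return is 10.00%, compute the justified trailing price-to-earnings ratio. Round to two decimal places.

15.10

Justified trailing P/E = b(1+g)/(r−g) = 0.38×(1+0.073)/(0.1−0.073) = 15.1015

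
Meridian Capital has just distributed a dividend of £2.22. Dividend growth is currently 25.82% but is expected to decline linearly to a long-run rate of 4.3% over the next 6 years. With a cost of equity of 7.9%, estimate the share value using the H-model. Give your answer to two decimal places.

H-model: P₀ = D₀[(1+g_L) + H(g_S−g_L)]/(r−g_L), with H = 6/2 = 3.
P₀ = 2.22 × [(1+0.043) + 3×(0.2582−0.043)] / (0.079−0.043)
   = 2.22 × 1.6886 / 0.036 = 104.1303

£104.13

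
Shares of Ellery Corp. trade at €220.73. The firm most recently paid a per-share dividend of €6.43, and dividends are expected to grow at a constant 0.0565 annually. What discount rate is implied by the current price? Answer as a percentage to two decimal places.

8.73%

Rearranging the constant-growth DDM: r = D₁/P₀ + g.
D₁ = 6.43 × (1 + 0.0565) = 6.7933.
r = 6.7933 / 220.73 + 0.0565 = 0.03078 + 0.0565 = 0.08728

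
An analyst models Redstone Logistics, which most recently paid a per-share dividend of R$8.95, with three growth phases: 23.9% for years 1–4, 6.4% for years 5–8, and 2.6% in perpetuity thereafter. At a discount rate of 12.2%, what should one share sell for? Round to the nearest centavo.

R$207.89

Three-stage DDM. Project D₁…D_8; terminal Gordon value at t=8 with g = 0.026; discount at r = 0.122.
D_1 = 11.0890
D_2 = 13.7393
D_3 = 17.0230
D_4 = 21.0915
D_5 = 22.4414
D_6 = 23.8776
D_7 = 25.4058
D_8 = 27.0318
TV_8 = 27.7346/(0.122−0.026) = 288.9022
P₀ = Σ Dₜ/(1+r)ᵗ + TV_8/(1+r)^8 = 207.8888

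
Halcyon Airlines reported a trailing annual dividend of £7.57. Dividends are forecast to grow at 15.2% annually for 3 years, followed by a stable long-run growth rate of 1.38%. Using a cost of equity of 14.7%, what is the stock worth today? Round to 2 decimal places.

£81.28

Two-stage DDM. Project D₁…D_3 at 0.152, terminal growth 0.0138, discount at r = 0.147.
D_1 = 8.7206
D_2 = 10.0462
D_3 = 11.5732
Terminal value at t=3: TV = D_4/(r−g) = 11.7329/(0.147−0.0138) = 88.0849
P₀ = 8.7206/(1+0.147)^1 + 10.0462/(1+0.147)^2 + 11.5732/(1+0.147)^3 + 88.0849/(1+0.147)^3 = 81.2815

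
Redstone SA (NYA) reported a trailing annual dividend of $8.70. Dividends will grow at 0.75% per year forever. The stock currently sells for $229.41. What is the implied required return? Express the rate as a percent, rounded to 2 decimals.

4.57%

Rearranging the constant-growth DDM: r = D₁/P₀ + g.
D₁ = 8.70 × (1 + 0.0075) = 8.7652.
r = 8.7652 / 229.41 + 0.0075 = 0.03821 + 0.0075 = 0.04571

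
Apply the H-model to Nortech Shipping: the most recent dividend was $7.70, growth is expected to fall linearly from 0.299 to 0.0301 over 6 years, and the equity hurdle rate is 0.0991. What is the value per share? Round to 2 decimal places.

$204.98

H-model: P₀ = D₀[(1+g_L) + H(g_S−g_L)]/(r−g_L), with H = 6/2 = 3.
P₀ = 7.70 × [(1+0.0301) + 3×(0.299−0.0301)] / (0.0991−0.0301)
   = 7.70 × 1.8368 / 0.069 = 204.9762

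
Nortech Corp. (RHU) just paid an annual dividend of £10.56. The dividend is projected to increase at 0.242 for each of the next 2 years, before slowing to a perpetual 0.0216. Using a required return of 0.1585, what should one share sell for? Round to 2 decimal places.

£114.03

Two-stage DDM. Project D₁…D_2 at 0.242, terminal growth 0.0216, discount at r = 0.1585.
D_1 = 13.1155
D_2 = 16.2895
Terminal value at t=2: TV = D_3/(r−g) = 16.6413/(0.1585−0.0216) = 121.5583
P₀ = 13.1155/(1+0.1585)^1 + 16.2895/(1+0.1585)^2 + 121.5583/(1+0.1585)^2 = 114.0299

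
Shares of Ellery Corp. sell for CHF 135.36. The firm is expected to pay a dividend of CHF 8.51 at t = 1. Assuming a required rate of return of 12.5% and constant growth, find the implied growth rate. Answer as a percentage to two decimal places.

From P₀ = D₁/(r − g), the implied growth is g = r − D₁/P₀.
g = 0.125 − 8.51/135.36 = 0.125 − 0.06287 = 0.06213

6.21%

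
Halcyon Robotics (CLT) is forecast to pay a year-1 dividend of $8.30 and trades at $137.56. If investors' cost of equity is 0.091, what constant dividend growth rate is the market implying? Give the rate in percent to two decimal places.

3.07%

From P₀ = D₁/(r − g), the implied growth is g = r − D₁/P₀.
g = 0.091 − 8.30/137.56 = 0.091 − 0.06034 = 0.03066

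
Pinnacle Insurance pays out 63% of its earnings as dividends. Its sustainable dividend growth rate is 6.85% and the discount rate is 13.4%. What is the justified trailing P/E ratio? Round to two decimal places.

10.28

Justified trailing P/E = b(1+g)/(r−g) = 0.63×(1+0.0685)/(0.134−0.0685) = 10.2772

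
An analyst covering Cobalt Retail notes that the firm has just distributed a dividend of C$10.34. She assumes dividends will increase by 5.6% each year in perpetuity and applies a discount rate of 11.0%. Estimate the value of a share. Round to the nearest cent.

Gordon growth model: P₀ = D₁/(r − g). D₁ = 10.34 × (1 + 0.056) = 10.9190.
P₀ = 10.9190 / (0.11 − 0.056) = 10.9190 / 0.054 = 202.2044

C$202.20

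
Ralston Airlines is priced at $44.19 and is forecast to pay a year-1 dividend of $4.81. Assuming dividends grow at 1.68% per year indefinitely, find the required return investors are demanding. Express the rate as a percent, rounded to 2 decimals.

Rearranging the constant-growth DDM: r = D₁/P₀ + g.
r = 4.8100 / 44.19 + 0.0168 = 0.10885 + 0.0168 = 0.12565

12.56%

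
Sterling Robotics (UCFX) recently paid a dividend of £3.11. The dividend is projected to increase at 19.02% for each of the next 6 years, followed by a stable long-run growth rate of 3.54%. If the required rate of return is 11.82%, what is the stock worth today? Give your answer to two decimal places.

Two-stage DDM. Project D₁…D_6 at 0.1902, terminal growth 0.0354, discount at r = 0.1182.
D_1 = 3.7015
D_2 = 4.4056
D_3 = 5.2435
D_4 = 6.2408
D_5 = 7.4278
D_6 = 8.8406
Terminal value at t=6: TV = D_7/(r−g) = 9.1535/(0.1182−0.0354) = 110.5498
P₀ = 3.7015/(1+0.1182)^1 + 4.4056/(1+0.1182)^2 + 5.2435/(1+0.1182)^3 + 6.2408/(1+0.1182)^4 + 7.4278/(1+0.1182)^5 + 8.8406/(1+0.1182)^6 + 110.5498/(1+0.1182)^6 = 79.8978

£79.90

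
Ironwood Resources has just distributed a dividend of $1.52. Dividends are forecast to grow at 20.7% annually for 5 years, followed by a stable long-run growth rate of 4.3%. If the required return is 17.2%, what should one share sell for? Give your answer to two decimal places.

Two-stage DDM. Project D₁…D_5 at 0.207, terminal growth 0.043, discount at r = 0.172.
D_1 = 1.8346
D_2 = 2.2144
D_3 = 2.6728
D_4 = 3.2261
D_5 = 3.8939
Terminal value at t=5: TV = D_6/(r−g) = 4.0613/(0.172−0.043) = 31.4829
P₀ = 1.8346/(1+0.172)^1 + 2.2144/(1+0.172)^2 + 2.6728/(1+0.172)^3 + 3.2261/(1+0.172)^4 + 3.8939/(1+0.172)^5 + 31.4829/(1+0.172)^5 = 22.5462

$22.55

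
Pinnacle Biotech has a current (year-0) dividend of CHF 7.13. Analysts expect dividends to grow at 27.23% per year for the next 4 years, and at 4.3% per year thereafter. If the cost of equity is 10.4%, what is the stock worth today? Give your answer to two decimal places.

CHF 256.22

Two-stage DDM. Project D₁…D_4 at 0.2723, terminal growth 0.043, discount at r = 0.104.
D_1 = 9.0715
D_2 = 11.5417
D_3 = 14.6845
D_4 = 18.6830
Terminal value at t=4: TV = D_5/(r−g) = 19.4864/(0.104−0.043) = 319.4494
P₀ = 9.0715/(1+0.104)^1 + 11.5417/(1+0.104)^2 + 14.6845/(1+0.104)^3 + 18.6830/(1+0.104)^4 + 319.4494/(1+0.104)^4 = 256.2198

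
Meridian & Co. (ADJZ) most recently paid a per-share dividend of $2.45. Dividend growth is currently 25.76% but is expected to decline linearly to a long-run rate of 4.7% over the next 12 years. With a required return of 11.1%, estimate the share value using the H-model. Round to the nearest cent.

$88.45

H-model: P₀ = D₀[(1+g_L) + H(g_S−g_L)]/(r−g_L), with H = 12/2 = 6.
P₀ = 2.45 × [(1+0.047) + 6×(0.2576−0.047)] / (0.111−0.047)
   = 2.45 × 2.3106 / 0.064 = 88.4527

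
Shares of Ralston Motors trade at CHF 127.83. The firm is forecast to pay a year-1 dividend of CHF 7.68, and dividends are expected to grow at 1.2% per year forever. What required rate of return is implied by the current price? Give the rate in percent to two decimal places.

7.21%

Rearranging the constant-growth DDM: r = D₁/P₀ + g.
r = 7.6800 / 127.83 + 0.012 = 0.06008 + 0.012 = 0.07208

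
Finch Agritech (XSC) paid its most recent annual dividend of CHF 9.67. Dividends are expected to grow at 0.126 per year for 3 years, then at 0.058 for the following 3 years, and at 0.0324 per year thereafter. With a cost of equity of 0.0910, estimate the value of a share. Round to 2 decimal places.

Three-stage DDM. Project D₁…D_6; terminal Gordon value at t=6 with g = 0.0324; discount at r = 0.091.
D_1 = 10.8884
D_2 = 12.2604
D_3 = 13.8052
D_4 = 14.6059
D_5 = 15.4530
D_6 = 16.3493
TV_6 = 16.8790/(0.091−0.0324) = 288.0375
P₀ = Σ Dₜ/(1+r)ᵗ + TV_6/(1+r)^6 = 231.7182

CHF 231.72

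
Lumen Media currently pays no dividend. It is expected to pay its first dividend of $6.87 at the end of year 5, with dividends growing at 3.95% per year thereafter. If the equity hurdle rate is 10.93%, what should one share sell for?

$65.00

Deferred-dividend DDM. At t=4 the remaining stream is a growing perpetuity with first payment D_5 = 6.87.
V_4 = D_5/(r−g) = 6.87/(0.1093−0.0395) = 98.4241
P₀ = V_4/(1+r)^4 = 98.4241/(1+0.1093)^4 = 64.9988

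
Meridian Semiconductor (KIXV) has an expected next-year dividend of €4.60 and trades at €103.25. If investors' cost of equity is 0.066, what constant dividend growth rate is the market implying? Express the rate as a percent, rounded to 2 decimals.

From P₀ = D₁/(r − g), the implied growth is g = r − D₁/P₀.
g = 0.066 − 4.60/103.25 = 0.066 − 0.04455 = 0.02145

2.14%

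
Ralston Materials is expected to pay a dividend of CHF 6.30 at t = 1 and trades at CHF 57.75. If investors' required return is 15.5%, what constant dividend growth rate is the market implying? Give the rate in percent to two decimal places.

4.59%

From P₀ = D₁/(r − g), the implied growth is g = r − D₁/P₀.
g = 0.155 − 6.30/57.75 = 0.155 − 0.10909 = 0.04591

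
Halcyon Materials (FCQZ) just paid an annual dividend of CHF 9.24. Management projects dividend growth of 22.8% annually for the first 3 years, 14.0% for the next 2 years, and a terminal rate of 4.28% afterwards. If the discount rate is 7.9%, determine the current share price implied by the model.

CHF 503.69

Three-stage DDM. Project D₁…D_5; terminal Gordon value at t=5 with g = 0.0428; discount at r = 0.079.
D_1 = 11.3467
D_2 = 13.9338
D_3 = 17.1107
D_4 = 19.5062
D_5 = 22.2370
TV_5 = 23.1888/(0.079−0.0428) = 640.5739
P₀ = Σ Dₜ/(1+r)ᵗ + TV_5/(1+r)^5 = 503.6879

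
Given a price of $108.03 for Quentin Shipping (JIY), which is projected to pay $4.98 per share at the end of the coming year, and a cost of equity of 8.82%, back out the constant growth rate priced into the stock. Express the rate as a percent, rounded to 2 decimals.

4.21%

From P₀ = D₁/(r − g), the implied growth is g = r − D₁/P₀.
g = 0.0882 − 4.98/108.03 = 0.0882 − 0.04610 = 0.04210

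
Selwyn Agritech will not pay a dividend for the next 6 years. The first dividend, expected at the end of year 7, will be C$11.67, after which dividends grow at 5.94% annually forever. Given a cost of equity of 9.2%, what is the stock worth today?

Deferred-dividend DDM. At t=6 the remaining stream is a growing perpetuity with first payment D_7 = 11.67.
V_6 = D_7/(r−g) = 11.67/(0.092−0.0594) = 357.9755
P₀ = V_6/(1+r)^6 = 357.9755/(1+0.092)^6 = 211.1142

C$211.11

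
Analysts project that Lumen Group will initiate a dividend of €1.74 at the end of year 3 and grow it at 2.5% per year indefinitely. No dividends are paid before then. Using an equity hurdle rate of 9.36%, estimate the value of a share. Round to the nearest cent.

€21.21

Deferred-dividend DDM. At t=2 the remaining stream is a growing perpetuity with first payment D_3 = 1.74.
V_2 = D_3/(r−g) = 1.74/(0.0936−0.025) = 25.3644
P₀ = V_2/(1+r)^2 = 25.3644/(1+0.0936)^2 = 21.2084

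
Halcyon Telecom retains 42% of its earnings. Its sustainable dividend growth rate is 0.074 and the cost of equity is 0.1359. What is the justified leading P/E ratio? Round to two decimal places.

Payout ratio b = 1 − 0.42 = 0.58.
Justified leading P/E = b/(r−g) = 0.58/(0.1359−0.074) = 9.3700

9.37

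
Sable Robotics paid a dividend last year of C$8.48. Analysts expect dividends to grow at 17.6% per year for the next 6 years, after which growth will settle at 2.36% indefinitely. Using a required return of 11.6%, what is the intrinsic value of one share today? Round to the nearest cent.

Two-stage DDM. Project D₁…D_6 at 0.176, terminal growth 0.0236, discount at r = 0.116.
D_1 = 9.9725
D_2 = 11.7276
D_3 = 13.7917
D_4 = 16.2190
D_5 = 19.0736
D_6 = 22.4305
Terminal value at t=6: TV = D_7/(r−g) = 22.9599/(0.116−0.0236) = 248.4838
P₀ = 9.9725/(1+0.116)^1 + 11.7276/(1+0.116)^2 + 13.7917/(1+0.116)^3 + 16.2190/(1+0.116)^4 + 19.0736/(1+0.116)^5 + 22.4305/(1+0.116)^6 + 248.4838/(1+0.116)^6 = 189.9810

C$189.98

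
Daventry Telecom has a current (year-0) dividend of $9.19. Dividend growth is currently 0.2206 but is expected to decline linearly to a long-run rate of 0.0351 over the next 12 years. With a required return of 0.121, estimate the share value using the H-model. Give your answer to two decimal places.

$229.81

H-model: P₀ = D₀[(1+g_L) + H(g_S−g_L)]/(r−g_L), with H = 12/2 = 6.
P₀ = 9.19 × [(1+0.0351) + 6×(0.2206−0.0351)] / (0.121−0.0351)
   = 9.19 × 2.1481 / 0.0859 = 229.8142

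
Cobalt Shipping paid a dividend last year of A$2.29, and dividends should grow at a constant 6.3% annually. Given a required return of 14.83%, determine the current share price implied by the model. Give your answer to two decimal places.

Gordon growth model: P₀ = D₁/(r − g). D₁ = 2.29 × (1 + 0.063) = 2.4343.
P₀ = 2.4343 / (0.1483 − 0.063) = 2.4343 / 0.0853 = 28.5377

A$28.54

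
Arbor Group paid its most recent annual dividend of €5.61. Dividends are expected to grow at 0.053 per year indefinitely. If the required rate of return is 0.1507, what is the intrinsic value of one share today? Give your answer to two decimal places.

Gordon growth model: P₀ = D₁/(r − g). D₁ = 5.61 × (1 + 0.053) = 5.9073.
P₀ = 5.9073 / (0.1507 − 0.053) = 5.9073 / 0.0977 = 60.4640

€60.46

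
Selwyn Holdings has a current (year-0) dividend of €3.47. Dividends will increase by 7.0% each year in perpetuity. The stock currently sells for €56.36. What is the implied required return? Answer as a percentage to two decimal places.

13.59%

Rearranging the constant-growth DDM: r = D₁/P₀ + g.
D₁ = 3.47 × (1 + 0.07) = 3.7129.
r = 3.7129 / 56.36 + 0.07 = 0.06588 + 0.07 = 0.13588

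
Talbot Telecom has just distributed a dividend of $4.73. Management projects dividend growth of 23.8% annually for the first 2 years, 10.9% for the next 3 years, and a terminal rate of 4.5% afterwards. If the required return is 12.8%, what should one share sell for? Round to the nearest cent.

$95.58

Three-stage DDM. Project D₁…D_5; terminal Gordon value at t=5 with g = 0.045; discount at r = 0.128.
D_1 = 5.8557
D_2 = 7.2494
D_3 = 8.0396
D_4 = 8.9159
D_5 = 9.8877
TV_5 = 10.3327/(0.128−0.045) = 124.4902
P₀ = Σ Dₜ/(1+r)ᵗ + TV_5/(1+r)^5 = 95.5813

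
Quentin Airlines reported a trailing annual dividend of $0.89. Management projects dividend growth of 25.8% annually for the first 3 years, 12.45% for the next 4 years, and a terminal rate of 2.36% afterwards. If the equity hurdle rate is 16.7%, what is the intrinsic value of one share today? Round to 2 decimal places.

Three-stage DDM. Project D₁…D_7; terminal Gordon value at t=7 with g = 0.0236; discount at r = 0.167.
D_1 = 1.1196
D_2 = 1.4085
D_3 = 1.7719
D_4 = 1.9925
D_5 = 2.2405
D_6 = 2.5195
D_7 = 2.8332
TV_7 = 2.9000/(0.167−0.0236) = 20.2232
P₀ = Σ Dₜ/(1+r)ᵗ + TV_7/(1+r)^7 = 14.0369

$14.04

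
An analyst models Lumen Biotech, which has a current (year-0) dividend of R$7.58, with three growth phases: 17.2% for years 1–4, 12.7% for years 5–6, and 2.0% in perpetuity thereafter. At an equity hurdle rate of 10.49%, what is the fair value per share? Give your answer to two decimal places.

Three-stage DDM. Project D₁…D_6; terminal Gordon value at t=6 with g = 0.02; discount at r = 0.1049.
D_1 = 8.8838
D_2 = 10.4118
D_3 = 12.2026
D_4 = 14.3014
D_5 = 16.1177
D_6 = 18.1647
TV_6 = 18.5280/(0.1049−0.02) = 218.2328
P₀ = Σ Dₜ/(1+r)ᵗ + TV_6/(1+r)^6 = 174.9280

R$174.93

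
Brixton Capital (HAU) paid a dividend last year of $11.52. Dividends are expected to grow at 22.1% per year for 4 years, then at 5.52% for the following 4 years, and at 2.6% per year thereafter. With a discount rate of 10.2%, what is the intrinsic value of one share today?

Three-stage DDM. Project D₁…D_8; terminal Gordon value at t=8 with g = 0.026; discount at r = 0.102.
D_1 = 14.0659
D_2 = 17.1745
D_3 = 20.9701
D_4 = 25.6044
D_5 = 27.0178
D_6 = 28.5092
D_7 = 30.0829
D_8 = 31.7435
TV_8 = 32.5688/(0.102−0.026) = 428.5367
P₀ = Σ Dₜ/(1+r)ᵗ + TV_8/(1+r)^8 = 319.3483

$319.35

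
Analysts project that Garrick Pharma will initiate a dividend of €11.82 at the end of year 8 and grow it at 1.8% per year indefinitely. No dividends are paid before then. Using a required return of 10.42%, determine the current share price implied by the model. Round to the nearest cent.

€68.51

Deferred-dividend DDM. At t=7 the remaining stream is a growing perpetuity with first payment D_8 = 11.82.
V_7 = D_8/(r−g) = 11.82/(0.1042−0.018) = 137.1230
P₀ = V_7/(1+r)^7 = 137.1230/(1+0.1042)^7 = 68.5135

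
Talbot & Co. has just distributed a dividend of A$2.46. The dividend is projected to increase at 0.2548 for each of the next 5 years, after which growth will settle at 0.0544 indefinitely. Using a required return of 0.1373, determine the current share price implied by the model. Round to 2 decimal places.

Two-stage DDM. Project D₁…D_5 at 0.2548, terminal growth 0.0544, discount at r = 0.1373.
D_1 = 3.0868
D_2 = 3.8733
D_3 = 4.8603
D_4 = 6.0986
D_5 = 7.6526
Terminal value at t=5: TV = D_6/(r−g) = 8.0689/(0.1373−0.0544) = 97.3326
P₀ = 3.0868/(1+0.1373)^1 + 3.8733/(1+0.1373)^2 + 4.8603/(1+0.1373)^3 + 6.0986/(1+0.1373)^4 + 7.6526/(1+0.1373)^5 + 97.3326/(1+0.1373)^5 = 67.8343

A$67.83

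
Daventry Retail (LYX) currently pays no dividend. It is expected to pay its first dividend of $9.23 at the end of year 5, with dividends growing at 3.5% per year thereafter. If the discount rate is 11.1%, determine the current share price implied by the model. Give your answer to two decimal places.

$79.71

Deferred-dividend DDM. At t=4 the remaining stream is a growing perpetuity with first payment D_5 = 9.23.
V_4 = D_5/(r−g) = 9.23/(0.111−0.035) = 121.4474
P₀ = V_4/(1+r)^4 = 121.4474/(1+0.111)^4 = 79.7135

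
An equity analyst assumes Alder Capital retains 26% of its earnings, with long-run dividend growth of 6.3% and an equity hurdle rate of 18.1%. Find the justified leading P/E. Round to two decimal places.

6.27

Payout ratio b = 1 − 0.26 = 0.74.
Justified leading P/E = b/(r−g) = 0.74/(0.181−0.063) = 6.2712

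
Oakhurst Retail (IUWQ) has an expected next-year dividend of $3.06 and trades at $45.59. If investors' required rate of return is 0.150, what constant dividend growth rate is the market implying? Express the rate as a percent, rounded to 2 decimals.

From P₀ = D₁/(r − g), the implied growth is g = r − D₁/P₀.
g = 0.15 − 3.06/45.59 = 0.15 − 0.06712 = 0.08288

8.29%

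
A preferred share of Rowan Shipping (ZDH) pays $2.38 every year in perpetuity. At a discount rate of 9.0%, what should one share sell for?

Zero-growth DDM (perpetuity): P₀ = D/r = 2.38 / 0.09 = 26.4444

$26.44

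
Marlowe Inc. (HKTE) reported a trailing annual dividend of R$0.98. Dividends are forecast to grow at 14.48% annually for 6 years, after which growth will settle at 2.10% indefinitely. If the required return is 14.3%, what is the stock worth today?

Two-stage DDM. Project D₁…D_6 at 0.1448, terminal growth 0.021, discount at r = 0.143.
D_1 = 1.1219
D_2 = 1.2844
D_3 = 1.4703
D_4 = 1.6832
D_5 = 1.9270
D_6 = 2.2060
Terminal value at t=6: TV = D_7/(r−g) = 2.2523/(0.143−0.021) = 18.4616
P₀ = 1.1219/(1+0.143)^1 + 1.2844/(1+0.143)^2 + 1.4703/(1+0.143)^3 + 1.6832/(1+0.143)^4 + 1.9270/(1+0.143)^5 + 2.2060/(1+0.143)^6 + 18.4616/(1+0.143)^6 = 14.1918

R$14.19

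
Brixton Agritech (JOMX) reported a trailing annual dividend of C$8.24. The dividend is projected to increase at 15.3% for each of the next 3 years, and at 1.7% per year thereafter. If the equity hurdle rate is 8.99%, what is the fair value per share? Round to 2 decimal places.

Two-stage DDM. Project D₁…D_3 at 0.153, terminal growth 0.017, discount at r = 0.0899.
D_1 = 9.5007
D_2 = 10.9543
D_3 = 12.6303
Terminal value at t=3: TV = D_4/(r−g) = 12.8451/(0.0899−0.017) = 176.2011
P₀ = 9.5007/(1+0.0899)^1 + 10.9543/(1+0.0899)^2 + 12.6303/(1+0.0899)^3 + 176.2011/(1+0.0899)^3 = 163.7914

C$163.79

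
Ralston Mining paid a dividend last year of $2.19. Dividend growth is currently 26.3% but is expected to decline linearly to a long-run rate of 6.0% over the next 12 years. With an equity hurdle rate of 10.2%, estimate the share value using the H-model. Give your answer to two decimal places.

$118.78

H-model: P₀ = D₀[(1+g_L) + H(g_S−g_L)]/(r−g_L), with H = 12/2 = 6.
P₀ = 2.19 × [(1+0.06) + 6×(0.263−0.06)] / (0.102−0.06)
   = 2.19 × 2.2780 / 0.042 = 118.7814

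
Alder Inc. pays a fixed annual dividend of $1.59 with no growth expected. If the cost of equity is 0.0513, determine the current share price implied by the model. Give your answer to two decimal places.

Zero-growth DDM (perpetuity): P₀ = D/r = 1.59 / 0.0513 = 30.9942

$30.99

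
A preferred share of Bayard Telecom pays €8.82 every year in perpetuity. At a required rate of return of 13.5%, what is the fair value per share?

€65.33

Zero-growth DDM (perpetuity): P₀ = D/r = 8.82 / 0.135 = 65.3333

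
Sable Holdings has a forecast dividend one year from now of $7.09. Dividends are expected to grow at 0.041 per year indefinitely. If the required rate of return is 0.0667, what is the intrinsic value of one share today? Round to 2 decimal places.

Gordon growth model: P₀ = D₁/(r − g), with D₁ = 7.09 given directly.
P₀ = 7.0900 / (0.0667 − 0.041) = 7.0900 / 0.0257 = 275.8755

$275.88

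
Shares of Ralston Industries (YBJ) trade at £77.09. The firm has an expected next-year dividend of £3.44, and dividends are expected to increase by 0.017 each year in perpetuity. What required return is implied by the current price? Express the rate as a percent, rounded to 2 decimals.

6.16%

Rearranging the constant-growth DDM: r = D₁/P₀ + g.
r = 3.4400 / 77.09 + 0.017 = 0.04462 + 0.017 = 0.06162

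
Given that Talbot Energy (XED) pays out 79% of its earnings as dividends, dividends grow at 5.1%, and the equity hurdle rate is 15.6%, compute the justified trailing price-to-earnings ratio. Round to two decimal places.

Justified trailing P/E = b(1+g)/(r−g) = 0.79×(1+0.051)/(0.156−0.051) = 7.9075

7.91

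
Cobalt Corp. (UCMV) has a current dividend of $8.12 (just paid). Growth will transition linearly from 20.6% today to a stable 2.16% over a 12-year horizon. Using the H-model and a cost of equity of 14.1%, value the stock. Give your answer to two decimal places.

$144.72

H-model: P₀ = D₀[(1+g_L) + H(g_S−g_L)]/(r−g_L), with H = 12/2 = 6.
P₀ = 8.12 × [(1+0.0216) + 6×(0.206−0.0216)] / (0.141−0.0216)
   = 8.12 × 2.1280 / 0.1194 = 144.7183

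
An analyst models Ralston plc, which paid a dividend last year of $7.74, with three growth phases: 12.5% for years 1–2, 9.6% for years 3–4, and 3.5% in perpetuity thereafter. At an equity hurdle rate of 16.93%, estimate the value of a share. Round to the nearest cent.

$76.13

Three-stage DDM. Project D₁…D_4; terminal Gordon value at t=4 with g = 0.035; discount at r = 0.1693.
D_1 = 8.7075
D_2 = 9.7959
D_3 = 10.7363
D_4 = 11.7670
TV_4 = 12.1789/(0.1693−0.035) = 90.6842
P₀ = Σ Dₜ/(1+r)ᵗ + TV_4/(1+r)^4 = 76.1310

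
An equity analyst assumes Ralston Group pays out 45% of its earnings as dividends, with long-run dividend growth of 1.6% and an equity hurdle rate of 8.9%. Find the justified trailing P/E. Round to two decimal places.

Justified trailing P/E = b(1+g)/(r−g) = 0.45×(1+0.016)/(0.089−0.016) = 6.2630

6.26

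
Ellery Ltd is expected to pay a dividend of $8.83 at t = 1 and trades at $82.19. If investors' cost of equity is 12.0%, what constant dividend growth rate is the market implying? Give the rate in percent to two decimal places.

1.26%

From P₀ = D₁/(r − g), the implied growth is g = r − D₁/P₀.
g = 0.12 − 8.83/82.19 = 0.12 − 0.10743 = 0.01257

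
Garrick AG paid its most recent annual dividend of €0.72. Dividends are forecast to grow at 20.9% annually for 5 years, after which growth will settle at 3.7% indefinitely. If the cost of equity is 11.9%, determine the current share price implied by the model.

Two-stage DDM. Project D₁…D_5 at 0.209, terminal growth 0.037, discount at r = 0.119.
D_1 = 0.8705
D_2 = 1.0524
D_3 = 1.2724
D_4 = 1.5383
D_5 = 1.8598
Terminal value at t=5: TV = D_6/(r−g) = 1.9286/(0.119−0.037) = 23.5195
P₀ = 0.8705/(1+0.119)^1 + 1.0524/(1+0.119)^2 + 1.2724/(1+0.119)^3 + 1.5383/(1+0.119)^4 + 1.8598/(1+0.119)^5 + 23.5195/(1+0.119)^5 = 17.9729

€17.97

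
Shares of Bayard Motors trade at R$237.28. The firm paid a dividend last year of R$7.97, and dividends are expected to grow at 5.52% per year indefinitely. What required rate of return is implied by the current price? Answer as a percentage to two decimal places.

9.06%

Rearranging the constant-growth DDM: r = D₁/P₀ + g.
D₁ = 7.97 × (1 + 0.0552) = 8.4099.
r = 8.4099 / 237.28 + 0.0552 = 0.03544 + 0.0552 = 0.09064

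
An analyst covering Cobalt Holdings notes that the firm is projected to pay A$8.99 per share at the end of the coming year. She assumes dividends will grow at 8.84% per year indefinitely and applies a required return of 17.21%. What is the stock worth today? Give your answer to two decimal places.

Gordon growth model: P₀ = D₁/(r − g), with D₁ = 8.99 given directly.
P₀ = 8.9900 / (0.1721 − 0.0884) = 8.9900 / 0.0837 = 107.4074

A$107.41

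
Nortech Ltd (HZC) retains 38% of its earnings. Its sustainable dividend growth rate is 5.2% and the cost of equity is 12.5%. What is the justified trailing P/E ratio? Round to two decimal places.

8.93

Payout ratio b = 1 − 0.38 = 0.62.
Justified trailing P/E = b(1+g)/(r−g) = 0.62×(1+0.052)/(0.125−0.052) = 8.9348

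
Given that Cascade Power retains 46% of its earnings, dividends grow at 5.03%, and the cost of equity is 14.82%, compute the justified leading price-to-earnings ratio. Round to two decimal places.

5.52

Payout ratio b = 1 − 0.46 = 0.54.
Justified leading P/E = b/(r−g) = 0.54/(0.1482−0.0503) = 5.5158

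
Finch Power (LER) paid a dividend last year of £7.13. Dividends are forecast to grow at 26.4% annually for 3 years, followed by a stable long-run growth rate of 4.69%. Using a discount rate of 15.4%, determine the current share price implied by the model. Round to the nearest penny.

£117.32

Two-stage DDM. Project D₁…D_3 at 0.264, terminal growth 0.0469, discount at r = 0.154.
D_1 = 9.0123
D_2 = 11.3916
D_3 = 14.3989
Terminal value at t=3: TV = D_4/(r−g) = 15.0743/(0.154−0.0469) = 140.7494
P₀ = 9.0123/(1+0.154)^1 + 11.3916/(1+0.154)^2 + 14.3989/(1+0.154)^3 + 140.7494/(1+0.154)^3 = 117.3191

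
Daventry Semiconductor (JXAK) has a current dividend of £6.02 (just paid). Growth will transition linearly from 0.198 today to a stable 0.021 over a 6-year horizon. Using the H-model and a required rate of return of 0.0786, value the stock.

H-model: P₀ = D₀[(1+g_L) + H(g_S−g_L)]/(r−g_L), with H = 6/2 = 3.
P₀ = 6.02 × [(1+0.021) + 3×(0.198−0.021)] / (0.0786−0.021)
   = 6.02 × 1.5520 / 0.0576 = 162.2056

£162.21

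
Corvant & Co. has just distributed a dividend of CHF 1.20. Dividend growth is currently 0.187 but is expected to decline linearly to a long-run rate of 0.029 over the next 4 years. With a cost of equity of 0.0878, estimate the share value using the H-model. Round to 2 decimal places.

H-model: P₀ = D₀[(1+g_L) + H(g_S−g_L)]/(r−g_L), with H = 4/2 = 2.
P₀ = 1.20 × [(1+0.029) + 2×(0.187−0.029)] / (0.0878−0.029)
   = 1.20 × 1.3450 / 0.0588 = 27.4490

CHF 27.45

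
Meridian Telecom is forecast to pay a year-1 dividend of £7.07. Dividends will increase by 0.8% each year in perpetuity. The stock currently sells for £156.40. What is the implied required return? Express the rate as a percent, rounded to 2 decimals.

5.32%

Rearranging the constant-growth DDM: r = D₁/P₀ + g.
r = 7.0700 / 156.40 + 0.008 = 0.04520 + 0.008 = 0.05320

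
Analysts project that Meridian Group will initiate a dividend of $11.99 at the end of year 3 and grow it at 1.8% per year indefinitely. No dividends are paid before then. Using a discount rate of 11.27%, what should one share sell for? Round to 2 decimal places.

$102.26

Deferred-dividend DDM. At t=2 the remaining stream is a growing perpetuity with first payment D_3 = 11.99.
V_2 = D_3/(r−g) = 11.99/(0.1127−0.018) = 126.6103
P₀ = V_2/(1+r)^2 = 126.6103/(1+0.1127)^2 = 102.2617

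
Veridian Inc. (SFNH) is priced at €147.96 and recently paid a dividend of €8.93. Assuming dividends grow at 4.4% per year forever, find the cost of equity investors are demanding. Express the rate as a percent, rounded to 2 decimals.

Rearranging the constant-growth DDM: r = D₁/P₀ + g.
D₁ = 8.93 × (1 + 0.044) = 9.3229.
r = 9.3229 / 147.96 + 0.044 = 0.06301 + 0.044 = 0.10701

10.70%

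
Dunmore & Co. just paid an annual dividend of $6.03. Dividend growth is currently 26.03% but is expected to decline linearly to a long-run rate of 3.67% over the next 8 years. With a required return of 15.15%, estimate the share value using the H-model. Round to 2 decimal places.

H-model: P₀ = D₀[(1+g_L) + H(g_S−g_L)]/(r−g_L), with H = 8/2 = 4.
P₀ = 6.03 × [(1+0.0367) + 4×(0.2603−0.0367)] / (0.1515−0.0367)
   = 6.03 × 1.9311 / 0.1148 = 101.4332

$101.43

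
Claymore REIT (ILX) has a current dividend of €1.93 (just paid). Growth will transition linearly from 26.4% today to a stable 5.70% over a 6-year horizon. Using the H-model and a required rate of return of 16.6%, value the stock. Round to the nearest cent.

€29.71

H-model: P₀ = D₀[(1+g_L) + H(g_S−g_L)]/(r−g_L), with H = 6/2 = 3.
P₀ = 1.93 × [(1+0.057) + 3×(0.264−0.057)] / (0.166−0.057)
   = 1.93 × 1.6780 / 0.109 = 29.7114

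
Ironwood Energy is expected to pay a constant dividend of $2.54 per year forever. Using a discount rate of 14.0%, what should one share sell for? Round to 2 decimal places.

$18.14

Zero-growth DDM (perpetuity): P₀ = D/r = 2.54 / 0.14 = 18.1429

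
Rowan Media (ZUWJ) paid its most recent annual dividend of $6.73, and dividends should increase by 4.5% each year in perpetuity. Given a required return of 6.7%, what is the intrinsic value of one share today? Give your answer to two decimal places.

Gordon growth model: P₀ = D₁/(r − g). D₁ = 6.73 × (1 + 0.045) = 7.0328.
P₀ = 7.0328 / (0.067 − 0.045) = 7.0328 / 0.022 = 319.6750

$319.67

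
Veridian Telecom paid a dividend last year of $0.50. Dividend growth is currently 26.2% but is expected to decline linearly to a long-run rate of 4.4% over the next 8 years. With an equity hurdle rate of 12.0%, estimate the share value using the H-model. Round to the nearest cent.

$12.61

H-model: P₀ = D₀[(1+g_L) + H(g_S−g_L)]/(r−g_L), with H = 8/2 = 4.
P₀ = 0.50 × [(1+0.044) + 4×(0.262−0.044)] / (0.12−0.044)
   = 0.50 × 1.9160 / 0.076 = 12.6053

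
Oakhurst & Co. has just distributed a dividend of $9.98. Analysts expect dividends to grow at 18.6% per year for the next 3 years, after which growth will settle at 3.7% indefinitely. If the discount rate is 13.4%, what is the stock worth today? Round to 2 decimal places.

$154.82

Two-stage DDM. Project D₁…D_3 at 0.186, terminal growth 0.037, discount at r = 0.134.
D_1 = 11.8363
D_2 = 14.0378
D_3 = 16.6489
Terminal value at t=3: TV = D_4/(r−g) = 17.2649/(0.134−0.037) = 177.9884
P₀ = 11.8363/(1+0.134)^1 + 14.0378/(1+0.134)^2 + 16.6489/(1+0.134)^3 + 177.9884/(1+0.134)^3 = 154.8248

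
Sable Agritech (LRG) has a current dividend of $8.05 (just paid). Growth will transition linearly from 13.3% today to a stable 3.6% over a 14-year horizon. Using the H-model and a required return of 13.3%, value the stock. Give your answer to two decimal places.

H-model: P₀ = D₀[(1+g_L) + H(g_S−g_L)]/(r−g_L), with H = 14/2 = 7.
P₀ = 8.05 × [(1+0.036) + 7×(0.133−0.036)] / (0.133−0.036)
   = 8.05 × 1.7150 / 0.097 = 142.3273

$142.33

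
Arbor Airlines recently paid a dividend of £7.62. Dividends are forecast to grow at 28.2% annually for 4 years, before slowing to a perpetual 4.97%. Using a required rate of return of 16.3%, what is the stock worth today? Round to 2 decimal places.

Two-stage DDM. Project D₁…D_4 at 0.282, terminal growth 0.0497, discount at r = 0.163.
D_1 = 9.7688
D_2 = 12.5237
D_3 = 16.0553
D_4 = 20.5829
Terminal value at t=4: TV = D_5/(r−g) = 21.6059/(0.163−0.0497) = 190.6963
P₀ = 9.7688/(1+0.163)^1 + 12.5237/(1+0.163)^2 + 16.0553/(1+0.163)^3 + 20.5829/(1+0.163)^4 + 190.6963/(1+0.163)^4 = 143.3537

£143.35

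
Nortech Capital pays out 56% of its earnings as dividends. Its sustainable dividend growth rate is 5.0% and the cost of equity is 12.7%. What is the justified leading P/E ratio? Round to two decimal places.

Justified leading P/E = b/(r−g) = 0.56/(0.127−0.05) = 7.2727

7.27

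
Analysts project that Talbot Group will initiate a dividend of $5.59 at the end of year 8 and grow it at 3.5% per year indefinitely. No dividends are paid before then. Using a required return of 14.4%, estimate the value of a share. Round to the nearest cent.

$20.00

Deferred-dividend DDM. At t=7 the remaining stream is a growing perpetuity with first payment D_8 = 5.59.
V_7 = D_8/(r−g) = 5.59/(0.144−0.035) = 51.2844
P₀ = V_7/(1+r)^7 = 51.2844/(1+0.144)^7 = 19.9988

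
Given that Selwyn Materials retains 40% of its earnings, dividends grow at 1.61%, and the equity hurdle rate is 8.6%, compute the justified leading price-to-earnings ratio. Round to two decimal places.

Payout ratio b = 1 − 0.40 = 0.60.
Justified leading P/E = b/(r−g) = 0.60/(0.086−0.0161) = 8.5837

8.58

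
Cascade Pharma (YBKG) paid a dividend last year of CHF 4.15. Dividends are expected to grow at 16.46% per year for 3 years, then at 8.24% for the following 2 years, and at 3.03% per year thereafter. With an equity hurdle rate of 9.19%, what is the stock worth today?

Three-stage DDM. Project D₁…D_5; terminal Gordon value at t=5 with g = 0.0303; discount at r = 0.0919.
D_1 = 4.8331
D_2 = 5.6286
D_3 = 6.5551
D_4 = 7.0952
D_5 = 7.6799
TV_5 = 7.9126/(0.0919−0.0303) = 128.4509
P₀ = Σ Dₜ/(1+r)ᵗ + TV_5/(1+r)^5 = 106.8828

CHF 106.88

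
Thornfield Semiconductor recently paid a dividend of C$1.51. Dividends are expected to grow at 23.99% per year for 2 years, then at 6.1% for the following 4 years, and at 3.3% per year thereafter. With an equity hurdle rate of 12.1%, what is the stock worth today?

C$27.37

Three-stage DDM. Project D₁…D_6; terminal Gordon value at t=6 with g = 0.033; discount at r = 0.121.
D_1 = 1.8722
D_2 = 2.3214
D_3 = 2.4630
D_4 = 2.6133
D_5 = 2.7727
D_6 = 2.9418
TV_6 = 3.0389/(0.121−0.033) = 34.5326
P₀ = Σ Dₜ/(1+r)ᵗ + TV_6/(1+r)^6 = 27.3713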